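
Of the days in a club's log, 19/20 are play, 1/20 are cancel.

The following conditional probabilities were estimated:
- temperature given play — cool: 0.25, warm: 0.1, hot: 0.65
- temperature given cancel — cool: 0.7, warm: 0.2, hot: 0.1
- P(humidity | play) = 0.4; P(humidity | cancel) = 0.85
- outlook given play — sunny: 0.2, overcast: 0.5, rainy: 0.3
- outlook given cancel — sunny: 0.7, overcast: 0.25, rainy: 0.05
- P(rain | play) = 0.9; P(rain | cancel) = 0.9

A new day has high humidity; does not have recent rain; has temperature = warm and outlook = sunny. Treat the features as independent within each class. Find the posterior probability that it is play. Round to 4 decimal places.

0.5609

play: 0.95 × 0.1 × 0.4 × 0.2 × (1−0.9) = 0.00076
cancel: 0.05 × 0.2 × 0.85 × 0.7 × (1−0.9) = 0.000595
P(play | x) = 0.00076 / 0.001355 ≈ 0.5609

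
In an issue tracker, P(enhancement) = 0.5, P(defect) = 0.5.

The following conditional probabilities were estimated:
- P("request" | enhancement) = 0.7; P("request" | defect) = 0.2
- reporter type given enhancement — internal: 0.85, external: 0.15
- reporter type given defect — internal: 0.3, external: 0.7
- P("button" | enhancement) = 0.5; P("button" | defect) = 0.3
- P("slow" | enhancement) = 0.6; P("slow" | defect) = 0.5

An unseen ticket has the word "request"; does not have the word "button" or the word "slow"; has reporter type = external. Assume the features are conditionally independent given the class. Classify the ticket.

defect

enhancement: 0.5 × 0.7 × 0.15 × (1−0.5) × (1−0.6) = 0.0105
defect: 0.5 × 0.2 × 0.7 × (1−0.3) × (1−0.5) = 0.0245
Highest score → defect.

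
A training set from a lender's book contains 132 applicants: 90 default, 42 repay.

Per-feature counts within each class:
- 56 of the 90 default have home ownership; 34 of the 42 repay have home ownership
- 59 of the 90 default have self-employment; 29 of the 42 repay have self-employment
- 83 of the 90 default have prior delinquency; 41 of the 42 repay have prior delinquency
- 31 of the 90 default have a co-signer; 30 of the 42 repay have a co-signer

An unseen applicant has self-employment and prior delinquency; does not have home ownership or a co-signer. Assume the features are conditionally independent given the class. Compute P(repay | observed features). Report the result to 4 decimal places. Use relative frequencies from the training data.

default: (90/132) × (34/90) × (59/90) × (83/90) × (59/90) ≈ 0.102084
repay: (42/132) × (8/42) × (29/42) × (41/42) × (12/42) ≈ 0.0116716
P(repay | x) = 0.0116716 / 0.1137556 ≈ 0.1026

0.1026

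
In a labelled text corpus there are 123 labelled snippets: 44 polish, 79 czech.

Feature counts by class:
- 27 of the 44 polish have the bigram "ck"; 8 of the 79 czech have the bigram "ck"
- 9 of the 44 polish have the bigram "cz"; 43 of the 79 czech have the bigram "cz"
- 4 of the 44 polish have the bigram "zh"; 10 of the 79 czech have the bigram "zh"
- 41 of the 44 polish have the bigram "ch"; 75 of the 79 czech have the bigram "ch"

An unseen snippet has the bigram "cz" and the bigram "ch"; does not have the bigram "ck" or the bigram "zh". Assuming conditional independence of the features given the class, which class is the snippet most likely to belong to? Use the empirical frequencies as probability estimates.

czech

polish: (44/123) × (17/44) × (9/44) × (40/44) × (41/44) ≈ 0.0239482
czech: (79/123) × (71/79) × (43/79) × (69/79) × (75/79) ≈ 0.260526
Highest score → czech.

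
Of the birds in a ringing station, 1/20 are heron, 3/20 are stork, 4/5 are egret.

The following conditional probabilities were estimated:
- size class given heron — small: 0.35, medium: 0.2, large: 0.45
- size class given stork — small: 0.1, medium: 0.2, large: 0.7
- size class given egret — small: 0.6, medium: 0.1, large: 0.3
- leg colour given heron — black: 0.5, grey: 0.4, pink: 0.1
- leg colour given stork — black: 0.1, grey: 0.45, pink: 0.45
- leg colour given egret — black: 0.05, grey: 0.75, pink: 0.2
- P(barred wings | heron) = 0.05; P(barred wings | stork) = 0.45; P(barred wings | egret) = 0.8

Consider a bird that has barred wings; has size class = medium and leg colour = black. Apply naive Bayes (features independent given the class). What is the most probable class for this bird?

heron: 0.05 × 0.2 × 0.5 × 0.05 = 0.00025
stork: 0.15 × 0.2 × 0.1 × 0.45 = 0.00135
egret: 0.8 × 0.1 × 0.05 × 0.8 = 0.0032
Highest score → egret.

egret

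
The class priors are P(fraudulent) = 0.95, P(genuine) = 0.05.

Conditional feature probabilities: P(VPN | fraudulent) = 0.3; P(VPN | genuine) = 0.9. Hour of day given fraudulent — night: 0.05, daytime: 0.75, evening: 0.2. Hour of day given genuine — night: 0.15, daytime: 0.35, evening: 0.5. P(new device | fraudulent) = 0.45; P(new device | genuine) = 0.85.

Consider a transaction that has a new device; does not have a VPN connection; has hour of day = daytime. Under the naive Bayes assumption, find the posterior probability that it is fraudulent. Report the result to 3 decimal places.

0.993

fraudulent: 0.95 × (1−0.3) × 0.75 × 0.45 = 0.2244375
genuine: 0.05 × (1−0.9) × 0.35 × 0.85 = 0.0014875
P(fraudulent | x) = 0.2244375 / 0.225925 ≈ 0.993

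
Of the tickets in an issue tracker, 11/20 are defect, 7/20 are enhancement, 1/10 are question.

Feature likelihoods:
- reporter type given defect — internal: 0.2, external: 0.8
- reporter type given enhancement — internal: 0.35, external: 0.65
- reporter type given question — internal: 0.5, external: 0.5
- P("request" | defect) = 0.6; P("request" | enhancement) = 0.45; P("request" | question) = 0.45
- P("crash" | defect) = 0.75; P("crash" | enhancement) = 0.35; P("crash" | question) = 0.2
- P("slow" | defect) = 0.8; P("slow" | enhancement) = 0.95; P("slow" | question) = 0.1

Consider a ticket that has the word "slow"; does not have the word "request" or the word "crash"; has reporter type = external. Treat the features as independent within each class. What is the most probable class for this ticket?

enhancement

defect: 0.55 × 0.8 × (1−0.6) × (1−0.75) × 0.8 = 0.0352
enhancement: 0.35 × 0.65 × (1−0.45) × (1−0.35) × 0.95 = 0.0772646875
question: 0.1 × 0.5 × (1−0.45) × (1−0.2) × 0.1 = 0.0022
Highest score → enhancement.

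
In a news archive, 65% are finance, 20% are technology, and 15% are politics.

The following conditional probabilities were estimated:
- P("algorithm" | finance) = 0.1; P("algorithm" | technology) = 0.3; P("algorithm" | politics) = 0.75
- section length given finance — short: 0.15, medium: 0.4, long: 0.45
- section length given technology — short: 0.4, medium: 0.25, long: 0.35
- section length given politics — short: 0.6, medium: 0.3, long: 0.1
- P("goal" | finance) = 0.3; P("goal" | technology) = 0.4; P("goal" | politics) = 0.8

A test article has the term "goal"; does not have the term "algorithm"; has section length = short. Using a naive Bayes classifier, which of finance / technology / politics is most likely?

finance: 0.65 × (1−0.1) × 0.15 × 0.3 = 0.026325
technology: 0.2 × (1−0.3) × 0.4 × 0.4 = 0.0224
politics: 0.15 × (1−0.75) × 0.6 × 0.8 = 0.018
Highest score → finance.

finance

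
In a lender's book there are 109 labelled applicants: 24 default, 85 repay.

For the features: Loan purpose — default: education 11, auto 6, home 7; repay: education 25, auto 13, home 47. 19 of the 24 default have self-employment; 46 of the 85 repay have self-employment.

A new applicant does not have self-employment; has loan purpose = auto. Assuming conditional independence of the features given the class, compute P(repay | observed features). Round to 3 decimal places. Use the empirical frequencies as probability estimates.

default: (24/109) × (6/24) × (5/24) ≈ 0.0114679
repay: (85/109) × (13/85) × (39/85) ≈ 0.0547221
P(repay | x) = 0.0547221 / 0.06619 ≈ 0.827

0.827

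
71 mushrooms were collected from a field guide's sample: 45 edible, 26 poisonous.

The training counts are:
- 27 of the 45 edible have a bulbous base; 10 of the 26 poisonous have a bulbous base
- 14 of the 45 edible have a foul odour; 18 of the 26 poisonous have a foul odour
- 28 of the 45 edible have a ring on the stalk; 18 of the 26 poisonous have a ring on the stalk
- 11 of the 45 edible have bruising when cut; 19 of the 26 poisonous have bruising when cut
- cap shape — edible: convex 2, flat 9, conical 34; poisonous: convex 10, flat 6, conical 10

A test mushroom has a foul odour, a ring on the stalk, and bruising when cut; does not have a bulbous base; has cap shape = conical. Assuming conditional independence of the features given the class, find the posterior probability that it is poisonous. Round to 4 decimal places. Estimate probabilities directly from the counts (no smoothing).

0.7701

edible: (45/71) × (18/45) × (14/45) × (28/45) × (11/45) × (34/45) ≈ 0.00906404
poisonous: (26/71) × (16/26) × (18/26) × (18/26) × (19/26) × (10/26) ≈ 0.0303576
P(poisonous | x) = 0.0303576 / 0.03942164 ≈ 0.7701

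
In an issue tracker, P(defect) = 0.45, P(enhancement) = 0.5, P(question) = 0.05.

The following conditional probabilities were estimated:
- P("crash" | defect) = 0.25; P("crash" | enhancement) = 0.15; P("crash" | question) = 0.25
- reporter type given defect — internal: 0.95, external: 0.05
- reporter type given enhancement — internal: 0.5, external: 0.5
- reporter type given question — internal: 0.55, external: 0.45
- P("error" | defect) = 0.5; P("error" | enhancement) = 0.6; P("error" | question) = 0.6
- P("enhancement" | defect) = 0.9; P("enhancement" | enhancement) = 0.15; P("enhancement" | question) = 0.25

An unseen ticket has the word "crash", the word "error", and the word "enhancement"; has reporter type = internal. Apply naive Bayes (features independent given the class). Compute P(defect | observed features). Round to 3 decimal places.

defect: 0.45 × 0.25 × 0.95 × 0.5 × 0.9 = 0.04809375
enhancement: 0.5 × 0.15 × 0.5 × 0.6 × 0.15 = 0.003375
question: 0.05 × 0.25 × 0.55 × 0.6 × 0.25 = 0.00103125
P(defect | x) = 0.04809375 / 0.0525 ≈ 0.916

0.916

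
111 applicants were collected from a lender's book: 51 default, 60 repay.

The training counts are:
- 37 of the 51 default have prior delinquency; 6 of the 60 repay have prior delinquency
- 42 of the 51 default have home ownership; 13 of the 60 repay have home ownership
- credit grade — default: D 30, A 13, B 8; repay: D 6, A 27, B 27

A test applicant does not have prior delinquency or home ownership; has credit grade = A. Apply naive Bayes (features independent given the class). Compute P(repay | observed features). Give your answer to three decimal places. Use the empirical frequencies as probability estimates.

0.968

default: (51/111) × (14/51) × (9/51) × (13/51) ≈ 0.00567349
repay: (60/111) × (54/60) × (47/60) × (27/60) ≈ 0.171486
P(repay | x) = 0.171486 / 0.17715949 ≈ 0.968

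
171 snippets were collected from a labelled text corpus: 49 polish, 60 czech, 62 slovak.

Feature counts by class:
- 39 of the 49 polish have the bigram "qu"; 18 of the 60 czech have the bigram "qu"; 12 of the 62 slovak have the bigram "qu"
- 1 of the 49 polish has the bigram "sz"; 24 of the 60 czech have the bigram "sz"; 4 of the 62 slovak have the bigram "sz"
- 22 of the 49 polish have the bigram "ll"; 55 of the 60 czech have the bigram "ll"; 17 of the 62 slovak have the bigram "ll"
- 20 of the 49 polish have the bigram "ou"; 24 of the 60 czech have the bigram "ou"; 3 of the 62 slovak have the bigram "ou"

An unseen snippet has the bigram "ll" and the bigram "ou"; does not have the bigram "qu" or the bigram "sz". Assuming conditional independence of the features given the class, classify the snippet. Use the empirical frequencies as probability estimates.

polish: (49/171) × (10/49) × (48/49) × (22/49) × (20/49) ≈ 0.0104981
czech: (60/171) × (42/60) × (36/60) × (55/60) × (24/60) ≈ 0.0540351
slovak: (62/171) × (50/62) × (58/62) × (17/62) × (3/62) ≈ 0.00362908
Highest score → czech.

czech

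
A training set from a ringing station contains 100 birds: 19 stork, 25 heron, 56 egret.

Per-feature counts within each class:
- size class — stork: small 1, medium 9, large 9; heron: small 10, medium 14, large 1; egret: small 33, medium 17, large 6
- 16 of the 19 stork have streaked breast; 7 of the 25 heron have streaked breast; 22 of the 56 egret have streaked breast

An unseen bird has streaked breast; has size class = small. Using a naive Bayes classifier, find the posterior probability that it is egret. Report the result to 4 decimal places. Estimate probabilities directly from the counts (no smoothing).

stork: (19/100) × (1/19) × (16/19) ≈ 0.00842105
heron: (25/100) × (10/25) × (7/25) = 0.028
egret: (56/100) × (33/56) × (22/56) ≈ 0.129643
P(egret | x) = 0.129643 / 0.16606405 ≈ 0.7807

0.7807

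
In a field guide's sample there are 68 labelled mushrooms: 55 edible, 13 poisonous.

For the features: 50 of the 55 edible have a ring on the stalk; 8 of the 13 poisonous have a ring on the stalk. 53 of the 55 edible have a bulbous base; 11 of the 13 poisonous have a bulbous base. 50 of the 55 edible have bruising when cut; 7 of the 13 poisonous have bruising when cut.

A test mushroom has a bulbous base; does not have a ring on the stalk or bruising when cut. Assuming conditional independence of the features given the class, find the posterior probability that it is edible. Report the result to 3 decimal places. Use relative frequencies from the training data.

0.183

edible: (55/68) × (5/55) × (53/55) × (5/55) ≈ 0.00644142
poisonous: (13/68) × (5/13) × (11/13) × (6/13) ≈ 0.0287156
P(edible | x) = 0.00644142 / 0.03515702 ≈ 0.183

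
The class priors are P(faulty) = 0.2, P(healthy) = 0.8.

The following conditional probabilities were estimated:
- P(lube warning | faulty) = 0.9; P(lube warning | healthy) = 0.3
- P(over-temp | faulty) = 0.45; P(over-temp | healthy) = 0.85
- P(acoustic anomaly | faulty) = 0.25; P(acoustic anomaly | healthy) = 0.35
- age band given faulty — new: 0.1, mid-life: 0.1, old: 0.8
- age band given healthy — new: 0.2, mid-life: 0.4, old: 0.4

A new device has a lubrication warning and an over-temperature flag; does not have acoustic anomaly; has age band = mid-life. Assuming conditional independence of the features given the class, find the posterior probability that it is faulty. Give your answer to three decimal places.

0.103

faulty: 0.2 × 0.9 × 0.45 × (1−0.25) × 0.1 = 0.006075
healthy: 0.8 × 0.3 × 0.85 × (1−0.35) × 0.4 = 0.05304
P(faulty | x) = 0.006075 / 0.059115 ≈ 0.103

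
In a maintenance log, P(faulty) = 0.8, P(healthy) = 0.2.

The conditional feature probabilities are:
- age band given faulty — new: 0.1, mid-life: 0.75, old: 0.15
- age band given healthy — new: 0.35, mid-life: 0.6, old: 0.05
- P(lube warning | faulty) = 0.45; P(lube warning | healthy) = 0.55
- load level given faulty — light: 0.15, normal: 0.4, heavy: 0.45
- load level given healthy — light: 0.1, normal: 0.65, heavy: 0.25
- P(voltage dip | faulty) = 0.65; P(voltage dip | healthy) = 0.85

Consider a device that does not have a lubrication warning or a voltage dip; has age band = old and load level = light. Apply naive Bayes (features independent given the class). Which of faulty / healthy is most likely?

faulty: 0.8 × 0.15 × (1−0.45) × 0.15 × (1−0.65) = 0.003465
healthy: 0.2 × 0.05 × (1−0.55) × 0.1 × (1−0.85) = 0.0000675
Highest score → faulty.

faulty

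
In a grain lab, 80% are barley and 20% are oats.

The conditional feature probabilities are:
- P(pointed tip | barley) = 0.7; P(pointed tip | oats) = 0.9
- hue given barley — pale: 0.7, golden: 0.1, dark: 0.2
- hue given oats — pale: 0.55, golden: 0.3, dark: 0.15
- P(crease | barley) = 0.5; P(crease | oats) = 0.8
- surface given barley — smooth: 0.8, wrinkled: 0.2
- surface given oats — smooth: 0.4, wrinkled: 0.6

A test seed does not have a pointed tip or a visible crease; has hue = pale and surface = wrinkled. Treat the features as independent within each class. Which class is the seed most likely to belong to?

barley

barley: 0.8 × (1−0.7) × 0.7 × (1−0.5) × 0.2 = 0.0168
oats: 0.2 × (1−0.9) × 0.55 × (1−0.8) × 0.6 = 0.00132
Highest score → barley.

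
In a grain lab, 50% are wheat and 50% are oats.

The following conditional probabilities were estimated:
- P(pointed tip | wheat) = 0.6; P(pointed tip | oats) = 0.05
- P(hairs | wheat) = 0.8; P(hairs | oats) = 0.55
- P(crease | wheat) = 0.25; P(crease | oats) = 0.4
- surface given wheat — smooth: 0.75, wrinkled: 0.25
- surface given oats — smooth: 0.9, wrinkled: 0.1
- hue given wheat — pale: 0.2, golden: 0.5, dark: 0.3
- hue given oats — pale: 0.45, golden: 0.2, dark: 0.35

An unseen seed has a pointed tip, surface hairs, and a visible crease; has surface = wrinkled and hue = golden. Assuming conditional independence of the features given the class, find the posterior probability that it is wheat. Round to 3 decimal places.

0.986

wheat: 0.5 × 0.6 × 0.8 × 0.25 × 0.25 × 0.5 = 0.0075
oats: 0.5 × 0.05 × 0.55 × 0.4 × 0.1 × 0.2 = 0.00011
P(wheat | x) = 0.0075 / 0.00761 ≈ 0.986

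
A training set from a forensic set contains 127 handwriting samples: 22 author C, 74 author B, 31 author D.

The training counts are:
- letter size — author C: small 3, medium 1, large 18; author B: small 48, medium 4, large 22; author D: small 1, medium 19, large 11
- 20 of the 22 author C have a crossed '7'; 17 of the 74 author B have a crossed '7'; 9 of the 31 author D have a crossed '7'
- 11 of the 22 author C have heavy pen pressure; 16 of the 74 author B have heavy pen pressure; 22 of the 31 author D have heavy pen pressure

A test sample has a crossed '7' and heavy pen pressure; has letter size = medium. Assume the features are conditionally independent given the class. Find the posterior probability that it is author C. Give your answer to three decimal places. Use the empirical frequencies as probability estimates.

0.100

author C: (22/127) × (1/22) × (20/22) × (11/22) ≈ 0.0035791
author B: (74/127) × (4/74) × (17/74) × (16/74) ≈ 0.00156445
author D: (31/127) × (19/31) × (9/31) × (22/31) ≈ 0.0308242
P(author C | x) = 0.0035791 / 0.03596775 ≈ 0.100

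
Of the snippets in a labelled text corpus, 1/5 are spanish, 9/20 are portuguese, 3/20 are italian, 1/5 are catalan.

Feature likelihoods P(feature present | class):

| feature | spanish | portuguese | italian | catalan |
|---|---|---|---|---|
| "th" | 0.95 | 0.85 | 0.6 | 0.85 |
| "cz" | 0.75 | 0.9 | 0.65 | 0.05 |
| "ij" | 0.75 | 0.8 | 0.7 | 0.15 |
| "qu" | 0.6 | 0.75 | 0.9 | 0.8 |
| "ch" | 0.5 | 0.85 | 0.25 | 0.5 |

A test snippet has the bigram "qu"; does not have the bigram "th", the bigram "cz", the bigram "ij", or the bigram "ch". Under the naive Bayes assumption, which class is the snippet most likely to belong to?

catalan

spanish: 0.2 × (1−0.95) × (1−0.75) × (1−0.75) × 0.6 × (1−0.5) = 0.0001875
portuguese: 0.45 × (1−0.85) × (1−0.9) × (1−0.8) × 0.75 × (1−0.85) = 0.000151875
italian: 0.15 × (1−0.6) × (1−0.65) × (1−0.7) × 0.9 × (1−0.25) = 0.0042525
catalan: 0.2 × (1−0.85) × (1−0.05) × (1−0.15) × 0.8 × (1−0.5) = 0.00969
Highest score → catalan.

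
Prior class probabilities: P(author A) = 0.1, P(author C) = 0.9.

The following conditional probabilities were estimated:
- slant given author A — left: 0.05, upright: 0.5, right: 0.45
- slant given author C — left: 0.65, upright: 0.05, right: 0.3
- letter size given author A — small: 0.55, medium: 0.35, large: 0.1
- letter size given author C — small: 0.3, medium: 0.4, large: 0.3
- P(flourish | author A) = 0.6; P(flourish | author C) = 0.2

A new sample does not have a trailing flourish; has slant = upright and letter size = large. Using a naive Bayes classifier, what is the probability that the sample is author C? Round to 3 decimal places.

0.844

author A: 0.1 × 0.5 × 0.1 × (1−0.6) = 0.002
author C: 0.9 × 0.05 × 0.3 × (1−0.2) = 0.0108
P(author C | x) = 0.0108 / 0.0128 ≈ 0.844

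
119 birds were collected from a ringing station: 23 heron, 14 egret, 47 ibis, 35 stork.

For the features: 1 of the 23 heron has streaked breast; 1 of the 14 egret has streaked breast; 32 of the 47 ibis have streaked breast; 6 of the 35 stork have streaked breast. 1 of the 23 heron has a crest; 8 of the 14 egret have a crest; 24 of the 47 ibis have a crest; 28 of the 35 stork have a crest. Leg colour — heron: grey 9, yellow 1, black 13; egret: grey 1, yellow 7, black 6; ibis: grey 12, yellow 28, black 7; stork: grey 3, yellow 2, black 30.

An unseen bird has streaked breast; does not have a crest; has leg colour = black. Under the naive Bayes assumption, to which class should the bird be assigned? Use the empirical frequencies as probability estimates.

ibis

heron: (23/119) × (1/23) × (22/23) × (13/23) ≈ 0.00454322
egret: (14/119) × (1/14) × (6/14) × (6/14) ≈ 0.00154347
ibis: (47/119) × (32/47) × (23/47) × (7/47) ≈ 0.019599
stork: (35/119) × (6/35) × (7/35) × (30/35) ≈ 0.00864346
Highest score → ibis.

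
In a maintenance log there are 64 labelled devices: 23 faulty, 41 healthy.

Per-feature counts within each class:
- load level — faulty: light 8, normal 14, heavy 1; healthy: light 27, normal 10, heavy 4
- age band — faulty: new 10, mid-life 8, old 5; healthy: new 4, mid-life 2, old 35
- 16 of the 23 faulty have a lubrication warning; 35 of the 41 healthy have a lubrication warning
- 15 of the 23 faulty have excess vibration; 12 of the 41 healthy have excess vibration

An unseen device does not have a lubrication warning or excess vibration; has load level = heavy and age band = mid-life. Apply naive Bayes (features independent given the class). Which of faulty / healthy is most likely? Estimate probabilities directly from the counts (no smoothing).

faulty: (23/64) × (1/23) × (8/23) × (7/23) × (8/23) ≈ 0.000575327
healthy: (41/64) × (4/41) × (2/41) × (6/41) × (29/41) ≈ 0.000315579
Highest score → faulty.

faulty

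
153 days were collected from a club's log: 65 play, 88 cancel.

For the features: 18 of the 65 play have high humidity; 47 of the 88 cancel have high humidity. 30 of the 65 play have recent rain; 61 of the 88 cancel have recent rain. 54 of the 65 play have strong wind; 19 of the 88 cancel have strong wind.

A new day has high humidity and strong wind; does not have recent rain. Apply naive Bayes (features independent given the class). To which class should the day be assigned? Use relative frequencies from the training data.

play

play: (65/153) × (18/65) × (35/65) × (54/65) ≈ 0.0526279
cancel: (88/153) × (47/88) × (27/88) × (19/88) ≈ 0.0203497
Highest score → play.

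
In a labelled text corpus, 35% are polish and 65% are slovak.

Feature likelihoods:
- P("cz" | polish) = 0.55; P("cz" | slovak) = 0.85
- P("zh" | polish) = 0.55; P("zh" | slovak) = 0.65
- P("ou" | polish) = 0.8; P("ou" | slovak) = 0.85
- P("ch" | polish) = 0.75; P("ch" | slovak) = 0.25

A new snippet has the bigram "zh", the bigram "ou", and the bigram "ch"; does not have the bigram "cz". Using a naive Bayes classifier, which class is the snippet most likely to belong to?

polish: 0.35 × (1−0.55) × 0.55 × 0.8 × 0.75 = 0.051975
slovak: 0.65 × (1−0.85) × 0.65 × 0.85 × 0.25 = 0.0134671875
Highest score → polish.

polish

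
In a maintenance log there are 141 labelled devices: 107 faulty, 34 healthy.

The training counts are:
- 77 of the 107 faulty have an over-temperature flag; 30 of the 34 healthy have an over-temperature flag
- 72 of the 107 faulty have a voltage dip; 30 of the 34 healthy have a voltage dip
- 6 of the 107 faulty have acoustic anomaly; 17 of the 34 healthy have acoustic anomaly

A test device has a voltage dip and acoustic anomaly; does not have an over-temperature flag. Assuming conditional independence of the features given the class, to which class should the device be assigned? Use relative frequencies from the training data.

healthy

faulty: (107/141) × (30/107) × (72/107) × (6/107) ≈ 0.0080282
healthy: (34/141) × (4/34) × (30/34) × (17/34) ≈ 0.0125156
Highest score → healthy.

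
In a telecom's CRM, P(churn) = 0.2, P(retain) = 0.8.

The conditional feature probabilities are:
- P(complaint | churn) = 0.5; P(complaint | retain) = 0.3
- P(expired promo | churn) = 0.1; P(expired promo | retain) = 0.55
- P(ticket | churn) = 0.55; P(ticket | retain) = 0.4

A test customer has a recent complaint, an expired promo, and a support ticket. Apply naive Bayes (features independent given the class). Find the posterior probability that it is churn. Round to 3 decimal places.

churn: 0.2 × 0.5 × 0.1 × 0.55 = 0.0055
retain: 0.8 × 0.3 × 0.55 × 0.4 = 0.0528
P(churn | x) = 0.0055 / 0.0583 ≈ 0.094

0.094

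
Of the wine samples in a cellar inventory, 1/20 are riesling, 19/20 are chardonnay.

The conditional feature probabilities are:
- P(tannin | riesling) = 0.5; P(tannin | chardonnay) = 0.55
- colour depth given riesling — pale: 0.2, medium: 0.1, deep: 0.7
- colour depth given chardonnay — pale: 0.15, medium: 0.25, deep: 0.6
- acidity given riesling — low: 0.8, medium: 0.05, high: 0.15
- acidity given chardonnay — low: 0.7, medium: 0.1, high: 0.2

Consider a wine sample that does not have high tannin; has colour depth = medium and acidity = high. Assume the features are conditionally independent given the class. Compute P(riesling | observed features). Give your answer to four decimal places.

riesling: 0.05 × (1−0.5) × 0.1 × 0.15 = 0.000375
chardonnay: 0.95 × (1−0.55) × 0.25 × 0.2 = 0.021375
P(riesling | x) = 0.000375 / 0.02175 ≈ 0.0172

0.0172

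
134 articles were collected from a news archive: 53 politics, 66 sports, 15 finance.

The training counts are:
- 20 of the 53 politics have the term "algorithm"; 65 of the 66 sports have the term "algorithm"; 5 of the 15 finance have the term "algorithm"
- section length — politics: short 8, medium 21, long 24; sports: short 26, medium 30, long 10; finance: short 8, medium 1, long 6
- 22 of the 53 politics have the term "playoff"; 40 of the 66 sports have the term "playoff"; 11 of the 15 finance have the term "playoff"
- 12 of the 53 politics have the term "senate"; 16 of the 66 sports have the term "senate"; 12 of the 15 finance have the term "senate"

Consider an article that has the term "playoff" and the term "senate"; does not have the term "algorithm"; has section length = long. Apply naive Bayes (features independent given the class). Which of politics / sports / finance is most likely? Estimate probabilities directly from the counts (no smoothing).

finance

politics: (53/134) × (33/53) × (24/53) × (22/53) × (12/53) ≈ 0.0104809
sports: (66/134) × (1/66) × (10/66) × (40/66) × (16/66) ≈ 0.000166128
finance: (15/134) × (10/15) × (6/15) × (11/15) × (12/15) ≈ 0.0175124
Highest score → finance.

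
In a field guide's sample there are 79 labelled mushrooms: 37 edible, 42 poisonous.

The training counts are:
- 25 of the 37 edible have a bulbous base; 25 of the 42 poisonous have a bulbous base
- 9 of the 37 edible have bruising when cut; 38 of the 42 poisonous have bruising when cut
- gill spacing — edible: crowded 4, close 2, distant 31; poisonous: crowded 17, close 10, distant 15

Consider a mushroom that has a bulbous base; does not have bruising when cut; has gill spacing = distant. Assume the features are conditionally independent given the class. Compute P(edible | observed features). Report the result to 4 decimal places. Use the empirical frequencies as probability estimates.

0.9491

edible: (37/79) × (25/37) × (28/37) × (31/37) ≈ 0.200645
poisonous: (42/79) × (25/42) × (4/42) × (15/42) ≈ 0.0107638
P(edible | x) = 0.200645 / 0.2114088 ≈ 0.9491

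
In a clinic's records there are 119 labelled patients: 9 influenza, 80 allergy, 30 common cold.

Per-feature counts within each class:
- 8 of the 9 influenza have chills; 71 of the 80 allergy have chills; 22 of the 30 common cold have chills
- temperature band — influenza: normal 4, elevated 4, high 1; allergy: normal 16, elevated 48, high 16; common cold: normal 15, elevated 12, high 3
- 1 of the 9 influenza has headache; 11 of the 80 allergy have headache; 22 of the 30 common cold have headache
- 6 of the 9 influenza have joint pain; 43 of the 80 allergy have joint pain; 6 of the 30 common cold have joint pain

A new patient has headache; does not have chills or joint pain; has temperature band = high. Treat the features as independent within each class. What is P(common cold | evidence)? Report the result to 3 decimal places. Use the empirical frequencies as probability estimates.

influenza: (9/119) × (1/9) × (1/9) × (1/9) × (3/9) ≈ 0.0000345817
allergy: (80/119) × (9/80) × (16/80) × (11/80) × (37/80) ≈ 0.000961922
common cold: (30/119) × (8/30) × (3/30) × (22/30) × (24/30) ≈ 0.00394398
P(common cold | x) = 0.00394398 / 0.0049404837 ≈ 0.798

0.798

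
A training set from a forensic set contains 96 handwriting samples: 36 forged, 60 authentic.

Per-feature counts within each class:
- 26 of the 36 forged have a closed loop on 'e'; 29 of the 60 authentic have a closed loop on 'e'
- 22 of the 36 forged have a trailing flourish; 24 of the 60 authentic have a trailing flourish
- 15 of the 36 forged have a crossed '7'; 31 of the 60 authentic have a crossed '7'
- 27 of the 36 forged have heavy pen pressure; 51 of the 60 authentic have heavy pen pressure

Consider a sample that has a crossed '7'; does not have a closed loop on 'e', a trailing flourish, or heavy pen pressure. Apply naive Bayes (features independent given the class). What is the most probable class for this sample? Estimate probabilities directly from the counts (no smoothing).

forged: (36/96) × (10/36) × (14/36) × (15/36) × (9/36) ≈ 0.00421971
authentic: (60/96) × (31/60) × (36/60) × (31/60) × (9/60) = 0.015015625
Highest score → authentic.

authentic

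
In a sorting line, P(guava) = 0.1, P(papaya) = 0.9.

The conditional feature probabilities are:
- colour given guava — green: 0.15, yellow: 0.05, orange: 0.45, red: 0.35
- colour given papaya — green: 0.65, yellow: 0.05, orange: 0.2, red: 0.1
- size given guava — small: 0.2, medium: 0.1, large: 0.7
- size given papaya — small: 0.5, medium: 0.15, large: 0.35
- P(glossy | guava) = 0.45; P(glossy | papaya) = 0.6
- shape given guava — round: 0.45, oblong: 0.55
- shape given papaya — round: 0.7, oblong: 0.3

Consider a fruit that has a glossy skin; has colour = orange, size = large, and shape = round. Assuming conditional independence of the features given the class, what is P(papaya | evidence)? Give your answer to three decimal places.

0.806

guava: 0.1 × 0.45 × 0.7 × 0.45 × 0.45 = 0.00637875
papaya: 0.9 × 0.2 × 0.35 × 0.6 × 0.7 = 0.02646
P(papaya | x) = 0.02646 / 0.03283875 ≈ 0.806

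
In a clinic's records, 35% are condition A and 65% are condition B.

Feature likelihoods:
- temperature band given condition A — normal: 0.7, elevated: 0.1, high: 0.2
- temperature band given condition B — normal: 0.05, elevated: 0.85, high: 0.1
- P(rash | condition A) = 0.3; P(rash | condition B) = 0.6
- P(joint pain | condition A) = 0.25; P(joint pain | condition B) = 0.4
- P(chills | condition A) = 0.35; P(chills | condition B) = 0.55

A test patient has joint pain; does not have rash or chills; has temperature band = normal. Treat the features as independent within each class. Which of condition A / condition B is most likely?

condition A: 0.35 × 0.7 × (1−0.3) × 0.25 × (1−0.35) = 0.02786875
condition B: 0.65 × 0.05 × (1−0.6) × 0.4 × (1−0.55) = 0.00234
Highest score → condition A.

condition A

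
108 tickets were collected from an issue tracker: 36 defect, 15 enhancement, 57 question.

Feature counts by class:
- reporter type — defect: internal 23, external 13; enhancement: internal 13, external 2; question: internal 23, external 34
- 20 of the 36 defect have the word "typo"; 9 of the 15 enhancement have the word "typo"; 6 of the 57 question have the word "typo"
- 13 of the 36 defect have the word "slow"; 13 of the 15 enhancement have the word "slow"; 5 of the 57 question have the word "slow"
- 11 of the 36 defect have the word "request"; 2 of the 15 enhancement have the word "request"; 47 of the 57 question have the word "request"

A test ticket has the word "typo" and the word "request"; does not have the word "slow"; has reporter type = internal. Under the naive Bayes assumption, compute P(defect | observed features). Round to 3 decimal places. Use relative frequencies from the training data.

defect: (36/108) × (23/36) × (20/36) × (23/36) × (11/36) ≈ 0.0230965
enhancement: (15/108) × (13/15) × (9/15) × (2/15) × (2/15) ≈ 0.00128395
question: (57/108) × (23/57) × (6/57) × (52/57) × (47/57) ≈ 0.0168629
P(defect | x) = 0.0230965 / 0.04124335 ≈ 0.560

0.560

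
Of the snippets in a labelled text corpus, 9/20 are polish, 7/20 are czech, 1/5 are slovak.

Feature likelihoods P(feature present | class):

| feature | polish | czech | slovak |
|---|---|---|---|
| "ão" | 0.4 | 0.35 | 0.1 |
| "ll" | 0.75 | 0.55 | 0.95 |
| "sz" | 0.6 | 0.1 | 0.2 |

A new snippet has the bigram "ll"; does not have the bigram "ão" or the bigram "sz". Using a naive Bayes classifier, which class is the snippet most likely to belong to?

polish: 0.45 × (1−0.4) × 0.75 × (1−0.6) = 0.081
czech: 0.35 × (1−0.35) × 0.55 × (1−0.1) = 0.1126125
slovak: 0.2 × (1−0.1) × 0.95 × (1−0.2) = 0.1368
Highest score → slovak.

slovak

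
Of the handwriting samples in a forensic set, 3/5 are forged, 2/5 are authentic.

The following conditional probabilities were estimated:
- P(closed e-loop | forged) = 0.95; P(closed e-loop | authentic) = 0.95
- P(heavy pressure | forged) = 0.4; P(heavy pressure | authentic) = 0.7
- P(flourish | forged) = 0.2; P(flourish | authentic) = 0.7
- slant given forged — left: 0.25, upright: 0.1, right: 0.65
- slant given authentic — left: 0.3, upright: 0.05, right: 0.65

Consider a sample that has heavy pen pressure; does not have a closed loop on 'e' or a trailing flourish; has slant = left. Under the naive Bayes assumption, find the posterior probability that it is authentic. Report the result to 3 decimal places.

0.344

forged: 0.6 × (1−0.95) × 0.4 × (1−0.2) × 0.25 = 0.0024
authentic: 0.4 × (1−0.95) × 0.7 × (1−0.7) × 0.3 = 0.00126
P(authentic | x) = 0.00126 / 0.00366 ≈ 0.344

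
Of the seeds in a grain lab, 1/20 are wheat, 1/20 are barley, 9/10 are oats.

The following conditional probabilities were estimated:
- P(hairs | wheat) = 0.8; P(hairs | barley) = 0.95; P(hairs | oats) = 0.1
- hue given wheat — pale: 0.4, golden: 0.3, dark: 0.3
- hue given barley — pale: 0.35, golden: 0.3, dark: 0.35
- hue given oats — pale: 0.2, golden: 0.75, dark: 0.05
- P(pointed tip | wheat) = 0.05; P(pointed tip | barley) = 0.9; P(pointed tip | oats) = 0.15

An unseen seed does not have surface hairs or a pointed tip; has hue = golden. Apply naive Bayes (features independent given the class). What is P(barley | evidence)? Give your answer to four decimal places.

wheat: 0.05 × (1−0.8) × 0.3 × (1−0.05) = 0.00285
barley: 0.05 × (1−0.95) × 0.3 × (1−0.9) = 0.000075
oats: 0.9 × (1−0.1) × 0.75 × (1−0.15) = 0.516375
P(barley | x) = 0.000075 / 0.5193 ≈ 0.0001

0.0001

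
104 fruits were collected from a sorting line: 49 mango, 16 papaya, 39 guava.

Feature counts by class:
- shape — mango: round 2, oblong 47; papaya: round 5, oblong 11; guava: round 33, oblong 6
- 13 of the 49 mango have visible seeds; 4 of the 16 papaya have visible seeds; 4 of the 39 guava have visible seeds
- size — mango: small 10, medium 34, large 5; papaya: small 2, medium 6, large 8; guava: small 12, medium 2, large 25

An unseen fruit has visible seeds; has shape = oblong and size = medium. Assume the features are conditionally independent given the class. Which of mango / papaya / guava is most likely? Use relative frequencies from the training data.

mango

mango: (49/104) × (47/49) × (13/49) × (34/49) ≈ 0.0831945
papaya: (16/104) × (11/16) × (4/16) × (6/16) ≈ 0.00991587
guava: (39/104) × (6/39) × (4/39) × (2/39) ≈ 0.000303444
Highest score → mango.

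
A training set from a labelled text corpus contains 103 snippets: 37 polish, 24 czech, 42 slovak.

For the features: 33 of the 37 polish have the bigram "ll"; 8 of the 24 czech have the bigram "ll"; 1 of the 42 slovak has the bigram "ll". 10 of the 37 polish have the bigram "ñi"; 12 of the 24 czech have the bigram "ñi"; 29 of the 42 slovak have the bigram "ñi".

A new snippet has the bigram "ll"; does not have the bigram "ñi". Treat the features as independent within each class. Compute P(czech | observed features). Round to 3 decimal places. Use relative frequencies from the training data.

polish: (37/103) × (33/37) × (27/37) ≈ 0.233797
czech: (24/103) × (8/24) × (12/24) ≈ 0.038835
slovak: (42/103) × (1/42) × (13/42) ≈ 0.00300509
P(czech | x) = 0.038835 / 0.27563709 ≈ 0.141

0.141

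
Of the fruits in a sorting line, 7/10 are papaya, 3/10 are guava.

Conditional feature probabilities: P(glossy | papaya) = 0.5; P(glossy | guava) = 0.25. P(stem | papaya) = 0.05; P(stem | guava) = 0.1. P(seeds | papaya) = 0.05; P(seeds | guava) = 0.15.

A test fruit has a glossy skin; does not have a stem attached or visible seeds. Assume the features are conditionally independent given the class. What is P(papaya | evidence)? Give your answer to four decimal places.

papaya: 0.7 × 0.5 × (1−0.05) × (1−0.05) = 0.315875
guava: 0.3 × 0.25 × (1−0.1) × (1−0.15) = 0.057375
P(papaya | x) = 0.315875 / 0.37325 ≈ 0.8463

0.8463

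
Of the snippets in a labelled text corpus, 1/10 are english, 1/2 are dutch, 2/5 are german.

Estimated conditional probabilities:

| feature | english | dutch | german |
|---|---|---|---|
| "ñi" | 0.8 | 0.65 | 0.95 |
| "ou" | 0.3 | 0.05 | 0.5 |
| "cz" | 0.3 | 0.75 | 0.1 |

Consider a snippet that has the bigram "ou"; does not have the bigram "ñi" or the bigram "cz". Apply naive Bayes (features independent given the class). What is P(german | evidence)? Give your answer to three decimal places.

0.585

english: 0.1 × (1−0.8) × 0.3 × (1−0.3) = 0.0042
dutch: 0.5 × (1−0.65) × 0.05 × (1−0.75) = 0.0021875
german: 0.4 × (1−0.95) × 0.5 × (1−0.1) = 0.009
P(german | x) = 0.009 / 0.0153875 ≈ 0.585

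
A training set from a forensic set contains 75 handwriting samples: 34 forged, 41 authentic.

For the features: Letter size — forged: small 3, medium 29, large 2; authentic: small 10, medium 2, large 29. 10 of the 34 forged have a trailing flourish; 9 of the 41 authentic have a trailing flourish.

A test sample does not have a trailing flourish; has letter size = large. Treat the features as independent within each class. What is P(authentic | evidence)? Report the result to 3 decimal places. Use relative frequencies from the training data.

0.941

forged: (34/75) × (2/34) × (24/34) ≈ 0.0188235
authentic: (41/75) × (29/41) × (32/41) ≈ 0.301789
P(authentic | x) = 0.301789 / 0.3206125 ≈ 0.941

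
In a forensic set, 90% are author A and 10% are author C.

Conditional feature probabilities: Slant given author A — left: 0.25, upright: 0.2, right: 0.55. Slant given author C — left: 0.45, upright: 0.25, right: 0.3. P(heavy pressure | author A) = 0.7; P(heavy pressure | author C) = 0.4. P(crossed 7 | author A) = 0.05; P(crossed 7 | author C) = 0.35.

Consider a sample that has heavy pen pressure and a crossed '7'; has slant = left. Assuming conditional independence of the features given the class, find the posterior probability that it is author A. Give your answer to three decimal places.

author A: 0.9 × 0.25 × 0.7 × 0.05 = 0.007875
author C: 0.1 × 0.45 × 0.4 × 0.35 = 0.0063
P(author A | x) = 0.007875 / 0.014175 ≈ 0.556

0.556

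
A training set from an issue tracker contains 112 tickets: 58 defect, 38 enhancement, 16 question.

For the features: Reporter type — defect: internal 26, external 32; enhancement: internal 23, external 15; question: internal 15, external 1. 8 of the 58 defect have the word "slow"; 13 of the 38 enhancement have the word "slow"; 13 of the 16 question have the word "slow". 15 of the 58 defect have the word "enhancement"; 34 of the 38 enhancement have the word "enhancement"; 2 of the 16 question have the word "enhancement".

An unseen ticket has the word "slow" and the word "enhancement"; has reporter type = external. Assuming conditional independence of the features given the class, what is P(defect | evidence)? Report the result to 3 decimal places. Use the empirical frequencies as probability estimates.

0.196

defect: (58/112) × (32/58) × (8/58) × (15/58) ≈ 0.0101919
enhancement: (38/112) × (15/38) × (13/38) × (34/38) ≈ 0.0409948
question: (16/112) × (1/16) × (13/16) × (2/16) ≈ 0.000906808
P(defect | x) = 0.0101919 / 0.052093508 ≈ 0.196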